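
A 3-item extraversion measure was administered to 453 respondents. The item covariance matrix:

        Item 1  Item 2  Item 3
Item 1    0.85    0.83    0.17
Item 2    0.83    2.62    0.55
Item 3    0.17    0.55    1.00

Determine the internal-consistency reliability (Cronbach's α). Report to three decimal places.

sum of item variances = 0.85 + 2.62 + 1.00 = 4.47
Σ_{i<j} σ_ij = 1.55
Var(T) = 4.47 + 2 × 1.55 = 7.57
α = (k/(k−1))·(1 − sum of item variances/Var(T)) = (3/2)·(1 − 4.47/7.57) = 0.614

α = 0.614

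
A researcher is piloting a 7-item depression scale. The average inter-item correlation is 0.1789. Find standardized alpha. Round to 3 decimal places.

Standardized α = k·r̄ / (1 + (k−1)·r̄) = 7 × 0.1789 / (1 + 6 × 0.1789)
  = 1.2523 / 2.0734 = 0.604

α = 0.604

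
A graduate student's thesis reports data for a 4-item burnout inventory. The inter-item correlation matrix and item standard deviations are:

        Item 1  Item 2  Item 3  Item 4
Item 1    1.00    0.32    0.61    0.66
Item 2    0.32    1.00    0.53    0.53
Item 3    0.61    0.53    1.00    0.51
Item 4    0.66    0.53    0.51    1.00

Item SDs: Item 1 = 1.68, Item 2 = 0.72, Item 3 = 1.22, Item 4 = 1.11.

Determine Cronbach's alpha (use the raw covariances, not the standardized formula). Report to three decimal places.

Σσ²ᵢ = 1.68² + 0.72² + 1.22² + 1.11² = 6.0613
Covariances σ_ij = r_ij · s_i · s_j:
  σ(Item 1,Item 2) = 0.32 × 1.68 × 0.72 = 0.3871
  σ(Item 1,Item 3) = 0.61 × 1.68 × 1.22 = 1.2503
  σ(Item 1,Item 4) = 0.66 × 1.68 × 1.11 = 1.2308
  σ(Item 2,Item 3) = 0.53 × 0.72 × 1.22 = 0.4656
  σ(Item 2,Item 4) = 0.53 × 0.72 × 1.11 = 0.4236
  σ(Item 3,Item 4) = 0.51 × 1.22 × 1.11 = 0.6906
σ²_T = Σσ²ᵢ + 2·Σσ_ij = 6.0613 + 2 × 4.4480 = 14.9573
α = (4/3)·(1 − 6.0613/14.9573) = 0.793

Cronbach's alpha = 0.793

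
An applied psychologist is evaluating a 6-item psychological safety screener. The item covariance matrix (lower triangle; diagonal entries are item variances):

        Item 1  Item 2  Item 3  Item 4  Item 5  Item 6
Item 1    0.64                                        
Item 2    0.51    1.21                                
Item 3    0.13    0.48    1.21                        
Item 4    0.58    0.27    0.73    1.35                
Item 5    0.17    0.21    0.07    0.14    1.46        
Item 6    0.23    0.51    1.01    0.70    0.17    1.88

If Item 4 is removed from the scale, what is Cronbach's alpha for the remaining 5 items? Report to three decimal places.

α = 0.652

Remaining items: Item 1, Item 2, Item 3, Item 5, Item 6 (k = 5).
sum of item variances = 0.64 + 1.21 + 1.21 + 1.46 + 1.88 = 6.40
σ²_T = 6.40 + 2 × 3.49 = 13.38
α (item deleted) = (5/4)·(1 − 6.40/13.38) = 0.652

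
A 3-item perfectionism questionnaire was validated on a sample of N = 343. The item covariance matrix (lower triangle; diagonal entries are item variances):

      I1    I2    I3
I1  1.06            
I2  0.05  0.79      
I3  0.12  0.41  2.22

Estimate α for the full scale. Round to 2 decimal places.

α = 0.33

ΣVar(i) = 1.06 + 0.79 + 2.22 = 4.07
Σ_{i<j} σ_ij = 0.58
Var(T) = 4.07 + 2 × 0.58 = 5.23
α = (k/(k−1))·(1 − ΣVar(i)/Var(T)) = (3/2)·(1 − 4.07/5.23) = 0.33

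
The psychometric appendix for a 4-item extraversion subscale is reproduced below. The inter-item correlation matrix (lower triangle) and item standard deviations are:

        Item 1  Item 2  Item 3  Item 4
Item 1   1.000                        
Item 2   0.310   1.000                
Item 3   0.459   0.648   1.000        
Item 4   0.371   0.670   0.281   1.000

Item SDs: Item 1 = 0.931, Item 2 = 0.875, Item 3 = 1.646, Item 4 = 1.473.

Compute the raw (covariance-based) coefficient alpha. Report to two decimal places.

α = 0.73

Σσ²ᵢ = 0.931² + 0.875² + 1.646² + 1.473² = 6.5114
Covariances σ_ij = r_ij · s_i · s_j:
  σ(Item 1,Item 2) = 0.310 × 0.931 × 0.875 = 0.2525
  σ(Item 1,Item 3) = 0.459 × 0.931 × 1.646 = 0.7034
  σ(Item 1,Item 4) = 0.371 × 0.931 × 1.473 = 0.5088
  σ(Item 2,Item 3) = 0.648 × 0.875 × 1.646 = 0.9333
  σ(Item 2,Item 4) = 0.670 × 0.875 × 1.473 = 0.8635
  σ(Item 3,Item 4) = 0.281 × 1.646 × 1.473 = 0.6813
σ²_T = Σσ²ᵢ + 2·Σσ_ij = 6.5114 + 2 × 3.9428 = 14.3970
α = (4/3)·(1 − 6.5114/14.3970) = 0.73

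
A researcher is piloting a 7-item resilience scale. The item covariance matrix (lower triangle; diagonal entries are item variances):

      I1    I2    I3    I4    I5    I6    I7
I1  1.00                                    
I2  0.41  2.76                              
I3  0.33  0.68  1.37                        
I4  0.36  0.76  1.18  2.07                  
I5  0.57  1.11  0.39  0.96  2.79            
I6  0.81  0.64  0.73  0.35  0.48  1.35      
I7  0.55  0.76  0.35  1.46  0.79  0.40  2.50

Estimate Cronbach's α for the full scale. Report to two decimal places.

sum of item variances = 1.00 + 2.76 + 1.37 + 2.07 + 2.79 + 1.35 + 2.50 = 13.84
Sum of off-diagonal covariances = 14.07
Var(T) = 13.84 + 2 × 14.07 = 41.98
α = (k/(k−1))·(1 − sum of item variances/Var(T)) = (7/6)·(1 − 13.84/41.98) = 0.78

α = 0.78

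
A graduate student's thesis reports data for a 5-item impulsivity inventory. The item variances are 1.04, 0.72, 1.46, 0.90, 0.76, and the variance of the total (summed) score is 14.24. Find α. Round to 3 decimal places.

α = 0.822

sum of item variances = 1.04 + 0.72 + 1.46 + 0.90 + 0.76 = 4.88
α = (k/(k−1))·(1 − sum of item variances/Var(T)) = (5/4)·(1 − 4.88/14.24) = 0.822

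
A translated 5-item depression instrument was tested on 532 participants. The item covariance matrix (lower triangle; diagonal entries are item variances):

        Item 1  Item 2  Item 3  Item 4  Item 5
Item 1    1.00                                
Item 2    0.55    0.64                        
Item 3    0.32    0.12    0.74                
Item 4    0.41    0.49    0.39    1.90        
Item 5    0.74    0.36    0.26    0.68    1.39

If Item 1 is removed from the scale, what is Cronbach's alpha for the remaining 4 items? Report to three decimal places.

Remaining items: Item 2, Item 3, Item 4, Item 5 (k = 4).
Σσ²ᵢ = 0.64 + 0.74 + 1.90 + 1.39 = 4.67
σ²_total = 4.67 + 2 × 2.30 = 9.27
α (item deleted) = (4/3)·(1 − 4.67/9.27) = 0.662

α = 0.662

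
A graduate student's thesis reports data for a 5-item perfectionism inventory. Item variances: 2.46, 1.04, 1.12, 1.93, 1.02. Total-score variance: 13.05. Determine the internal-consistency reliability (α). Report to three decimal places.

Σσ²ᵢ = 2.46 + 1.04 + 1.12 + 1.93 + 1.02 = 7.57
α = (k/(k−1))·(1 − Σσ²ᵢ/σ²_T) = (5/4)·(1 − 7.57/13.05) = 0.525

α = 0.525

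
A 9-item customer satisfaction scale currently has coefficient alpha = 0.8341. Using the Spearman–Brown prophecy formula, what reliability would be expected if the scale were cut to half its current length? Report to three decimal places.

predicted reliability = 0.715

Length factor m = 1/2
α' = m·α / (1 − (1−m)·α)
   = 1/2 × 0.8341 / (1 − (1 − 1/2) × 0.8341)
   = 0.4170 / 0.5830 = 0.715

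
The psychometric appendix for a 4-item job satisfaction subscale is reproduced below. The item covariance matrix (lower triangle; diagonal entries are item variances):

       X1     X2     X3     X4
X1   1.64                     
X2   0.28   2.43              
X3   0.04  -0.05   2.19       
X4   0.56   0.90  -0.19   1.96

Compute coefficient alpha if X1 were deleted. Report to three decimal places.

Remaining items: X2, X3, X4 (k = 3).
ΣVar(i) = 2.43 + 2.19 + 1.96 = 6.58
σ²_total = 6.58 + 2 × 0.66 = 7.90
α (item deleted) = (3/2)·(1 − 6.58/7.90) = 0.251

α = 0.251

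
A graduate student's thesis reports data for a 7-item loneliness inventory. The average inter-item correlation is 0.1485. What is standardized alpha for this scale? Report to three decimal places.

α = 0.550

Standardized α = k·r̄ / (1 + (k−1)·r̄) = 7 × 0.1485 / (1 + 6 × 0.1485)
  = 1.0395 / 1.8910 = 0.550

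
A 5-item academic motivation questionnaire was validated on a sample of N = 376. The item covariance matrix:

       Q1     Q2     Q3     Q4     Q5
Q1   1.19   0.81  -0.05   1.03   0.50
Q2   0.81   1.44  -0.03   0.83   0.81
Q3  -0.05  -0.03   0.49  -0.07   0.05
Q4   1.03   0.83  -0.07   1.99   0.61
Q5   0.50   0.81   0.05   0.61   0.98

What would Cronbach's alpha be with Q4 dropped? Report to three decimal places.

Cronbach's alpha = 0.673

Remaining items: Q1, Q2, Q3, Q5 (k = 4).
Σσᵢ² = 1.19 + 1.44 + 0.49 + 0.98 = 4.10
Var(T) = 4.10 + 2 × 2.09 = 8.28
α (item deleted) = (4/3)·(1 − 4.10/8.28) = 0.673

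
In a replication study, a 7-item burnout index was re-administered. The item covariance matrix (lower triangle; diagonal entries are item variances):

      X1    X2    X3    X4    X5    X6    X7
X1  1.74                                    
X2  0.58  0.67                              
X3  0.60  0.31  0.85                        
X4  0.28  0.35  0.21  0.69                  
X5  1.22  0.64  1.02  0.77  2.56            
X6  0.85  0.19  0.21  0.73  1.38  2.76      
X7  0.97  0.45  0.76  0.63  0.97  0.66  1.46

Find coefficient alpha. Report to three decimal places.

ΣVar(i) = 1.74 + 0.67 + 0.85 + 0.69 + 2.56 + 2.76 + 1.46 = 10.73
Σ_{i<j} σ_ij = 13.78
total variance = 10.73 + 2 × 13.78 = 38.29
α = (k/(k−1))·(1 − ΣVar(i)/total variance) = (7/6)·(1 − 10.73/38.29) = 0.840

coefficient alpha = 0.840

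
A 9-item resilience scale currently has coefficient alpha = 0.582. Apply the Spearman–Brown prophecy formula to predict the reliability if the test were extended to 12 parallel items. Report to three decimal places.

predicted reliability = 0.650

Length factor m = 12/9 = 1.3333
α' = m·α / (1 + (m−1)·α)
   = 12/9 × 0.582 / (1 + (12/9 − 1) × 0.582)
   = 0.7760 / 1.1940 = 0.650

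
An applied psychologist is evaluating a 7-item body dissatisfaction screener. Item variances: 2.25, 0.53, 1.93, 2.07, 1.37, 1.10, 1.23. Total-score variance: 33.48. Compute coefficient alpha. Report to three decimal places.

coefficient alpha = 0.801

Σσ²ᵢ = 2.25 + 0.53 + 1.93 + 2.07 + 1.37 + 1.10 + 1.23 = 10.48
α = (k/(k−1))·(1 − Σσ²ᵢ/σ²_total) = (7/6)·(1 − 10.48/33.48) = 0.801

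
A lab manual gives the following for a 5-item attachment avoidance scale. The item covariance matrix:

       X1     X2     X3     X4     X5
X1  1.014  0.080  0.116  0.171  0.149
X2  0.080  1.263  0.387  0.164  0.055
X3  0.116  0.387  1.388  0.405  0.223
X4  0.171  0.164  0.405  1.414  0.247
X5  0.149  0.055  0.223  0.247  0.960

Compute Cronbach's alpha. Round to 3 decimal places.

Σσ²ᵢ = 1.014 + 1.263 + 1.388 + 1.414 + 0.960 = 6.039
Sum of the distinct covariances = 1.997
Var(T) = 6.039 + 2 × 1.997 = 10.033
α = (k/(k−1))·(1 − Σσ²ᵢ/Var(T)) = (5/4)·(1 − 6.039/10.033) = 0.498

α = 0.498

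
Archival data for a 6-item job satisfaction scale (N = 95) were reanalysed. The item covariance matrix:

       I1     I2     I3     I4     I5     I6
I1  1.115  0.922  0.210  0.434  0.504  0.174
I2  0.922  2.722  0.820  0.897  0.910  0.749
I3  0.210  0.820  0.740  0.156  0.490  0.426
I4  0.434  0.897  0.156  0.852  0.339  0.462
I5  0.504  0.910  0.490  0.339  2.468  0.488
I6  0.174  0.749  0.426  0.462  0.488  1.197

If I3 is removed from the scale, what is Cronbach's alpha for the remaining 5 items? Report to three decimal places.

Remaining items: I1, I2, I4, I5, I6 (k = 5).
Σσᵢ² = 1.115 + 2.722 + 0.852 + 2.468 + 1.197 = 8.354
total variance = 8.354 + 2 × 5.879 = 20.112
α (item deleted) = (5/4)·(1 − 8.354/20.112) = 0.731

α = 0.731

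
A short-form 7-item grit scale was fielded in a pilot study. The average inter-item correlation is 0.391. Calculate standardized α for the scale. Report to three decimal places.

Standardized α = k·r̄ / (1 + (k−1)·r̄) = 7 × 0.391 / (1 + 6 × 0.391)
  = 2.7370 / 3.3460 = 0.818

α = 0.818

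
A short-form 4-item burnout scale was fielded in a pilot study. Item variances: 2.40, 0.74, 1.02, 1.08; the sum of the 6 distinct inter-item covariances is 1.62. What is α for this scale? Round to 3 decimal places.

α = 0.509

Σσᵢ² = 2.40 + 0.74 + 1.02 + 1.08 = 5.24
Sum of distinct covariances = 1.62
σ²_total = Σσᵢ² + 2·Σcov = 5.24 + 2 × 1.62 = 8.48
α = (4/3)·(1 − 5.24/8.48) = 0.509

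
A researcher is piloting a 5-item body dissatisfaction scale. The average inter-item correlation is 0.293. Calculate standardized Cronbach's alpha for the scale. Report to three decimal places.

Standardized α = k·r̄ / (1 + (k−1)·r̄) = 5 × 0.293 / (1 + 4 × 0.293)
  = 1.4650 / 2.1720 = 0.674

standardized Cronbach's alpha = 0.674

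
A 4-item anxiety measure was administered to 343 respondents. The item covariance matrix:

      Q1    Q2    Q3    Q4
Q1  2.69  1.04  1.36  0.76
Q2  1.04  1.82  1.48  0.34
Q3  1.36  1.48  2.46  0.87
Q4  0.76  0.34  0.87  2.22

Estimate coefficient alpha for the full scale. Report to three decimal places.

coefficient alpha = 0.747

Σσ²ᵢ = 2.69 + 1.82 + 2.46 + 2.22 = 9.19
Σ_{i<j} σ_ij = 5.85
total variance = 9.19 + 2 × 5.85 = 20.89
α = (k/(k−1))·(1 − Σσ²ᵢ/total variance) = (4/3)·(1 − 9.19/20.89) = 0.747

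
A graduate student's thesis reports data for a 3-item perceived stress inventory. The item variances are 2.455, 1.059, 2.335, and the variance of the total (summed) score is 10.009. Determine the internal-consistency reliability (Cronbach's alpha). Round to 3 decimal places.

Cronbach's alpha = 0.623

sum of item variances = 2.455 + 1.059 + 2.335 = 5.849
α = (k/(k−1))·(1 − sum of item variances/σ²_total) = (3/2)·(1 − 5.849/10.009) = 0.623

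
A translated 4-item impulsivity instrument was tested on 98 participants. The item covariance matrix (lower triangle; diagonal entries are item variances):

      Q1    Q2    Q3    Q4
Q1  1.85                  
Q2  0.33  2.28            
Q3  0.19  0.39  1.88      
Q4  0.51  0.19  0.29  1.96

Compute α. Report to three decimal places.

sum of item variances = 1.85 + 2.28 + 1.88 + 1.96 = 7.97
Σ_{i<j} σ_ij = 1.90
σ²_total = 7.97 + 2 × 1.90 = 11.77
α = (k/(k−1))·(1 − sum of item variances/σ²_total) = (4/3)·(1 − 7.97/11.77) = 0.430

α = 0.430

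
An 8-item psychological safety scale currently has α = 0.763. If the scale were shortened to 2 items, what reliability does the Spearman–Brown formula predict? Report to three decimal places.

predicted reliability = 0.446

Length factor m = 2/8 = 0.2500
α' = m·α / (1 − (1−m)·α)
   = 2/8 × 0.763 / (1 − (1 − 2/8) × 0.763)
   = 0.1908 / 0.4277 = 0.446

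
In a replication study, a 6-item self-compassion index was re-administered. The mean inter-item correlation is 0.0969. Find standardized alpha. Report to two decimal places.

α = 0.39

Standardized α = k·r̄ / (1 + (k−1)·r̄) = 6 × 0.0969 / (1 + 5 × 0.0969)
  = 0.5814 / 1.4845 = 0.39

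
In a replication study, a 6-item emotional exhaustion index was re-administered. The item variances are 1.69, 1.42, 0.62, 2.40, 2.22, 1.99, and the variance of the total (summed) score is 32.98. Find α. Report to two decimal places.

Σσᵢ² = 1.69 + 1.42 + 0.62 + 2.40 + 2.22 + 1.99 = 10.34
α = (k/(k−1))·(1 − Σσᵢ²/σ²_total) = (6/5)·(1 − 10.34/32.98) = 0.82

α = 0.82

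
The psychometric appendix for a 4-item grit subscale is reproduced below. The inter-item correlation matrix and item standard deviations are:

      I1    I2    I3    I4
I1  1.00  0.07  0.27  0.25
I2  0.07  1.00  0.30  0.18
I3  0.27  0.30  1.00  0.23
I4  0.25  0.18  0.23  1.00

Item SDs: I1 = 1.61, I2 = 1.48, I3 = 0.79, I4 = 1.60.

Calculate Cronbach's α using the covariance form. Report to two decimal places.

Σσ²ᵢ = 1.61² + 1.48² + 0.79² + 1.60² = 7.9666
Covariances σ_ij = r_ij · s_i · s_j:
  σ(I1,I2) = 0.07 × 1.61 × 1.48 = 0.1668
  σ(I1,I3) = 0.27 × 1.61 × 0.79 = 0.3434
  σ(I1,I4) = 0.25 × 1.61 × 1.60 = 0.6440
  σ(I2,I3) = 0.30 × 1.48 × 0.79 = 0.3508
  σ(I2,I4) = 0.18 × 1.48 × 1.60 = 0.4262
  σ(I3,I4) = 0.23 × 0.79 × 1.60 = 0.2907
σ²_T = Σσ²ᵢ + 2·Σσ_ij = 7.9666 + 2 × 2.2219 = 12.4104
α = (4/3)·(1 − 7.9666/12.4104) = 0.48

Cronbach's α = 0.48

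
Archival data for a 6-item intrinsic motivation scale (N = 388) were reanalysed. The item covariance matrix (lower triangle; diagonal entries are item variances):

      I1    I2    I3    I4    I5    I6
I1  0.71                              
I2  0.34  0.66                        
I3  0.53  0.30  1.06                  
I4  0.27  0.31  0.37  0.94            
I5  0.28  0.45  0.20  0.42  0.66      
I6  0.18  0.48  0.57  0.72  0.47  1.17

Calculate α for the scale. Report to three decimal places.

α = 0.833

Σσ²ᵢ = 0.71 + 0.66 + 1.06 + 0.94 + 0.66 + 1.17 = 5.20
Sum of the distinct covariances = 5.89
σ²_total = 5.20 + 2 × 5.89 = 16.98
α = (k/(k−1))·(1 − Σσ²ᵢ/σ²_total) = (6/5)·(1 − 5.20/16.98) = 0.833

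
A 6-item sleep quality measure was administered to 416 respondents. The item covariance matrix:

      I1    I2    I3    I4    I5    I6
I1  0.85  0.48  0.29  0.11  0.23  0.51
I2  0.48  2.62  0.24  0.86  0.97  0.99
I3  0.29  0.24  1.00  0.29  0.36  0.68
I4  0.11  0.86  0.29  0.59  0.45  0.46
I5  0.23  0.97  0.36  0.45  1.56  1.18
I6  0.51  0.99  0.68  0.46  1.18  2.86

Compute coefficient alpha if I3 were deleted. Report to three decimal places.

Remaining items: I1, I2, I4, I5, I6 (k = 5).
ΣVar(i) = 0.85 + 2.62 + 0.59 + 1.56 + 2.86 = 8.48
Var(T) = 8.48 + 2 × 6.24 = 20.96
α (item deleted) = (5/4)·(1 − 8.48/20.96) = 0.744

α = 0.744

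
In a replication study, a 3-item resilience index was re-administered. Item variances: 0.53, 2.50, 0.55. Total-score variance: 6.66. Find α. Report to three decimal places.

α = 0.694

Σσ²ᵢ = 0.53 + 2.50 + 0.55 = 3.58
α = (k/(k−1))·(1 − Σσ²ᵢ/Var(T)) = (3/2)·(1 − 3.58/6.66) = 0.694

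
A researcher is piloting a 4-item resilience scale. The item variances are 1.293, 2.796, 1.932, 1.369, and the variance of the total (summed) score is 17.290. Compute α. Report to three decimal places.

ΣVar(i) = 1.293 + 2.796 + 1.932 + 1.369 = 7.390
α = (k/(k−1))·(1 − ΣVar(i)/σ²_total) = (4/3)·(1 − 7.390/17.290) = 0.763

α = 0.763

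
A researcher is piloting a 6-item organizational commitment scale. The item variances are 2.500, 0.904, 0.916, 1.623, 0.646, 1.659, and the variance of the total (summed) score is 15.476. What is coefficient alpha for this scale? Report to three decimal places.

Σσᵢ² = 2.500 + 0.904 + 0.916 + 1.623 + 0.646 + 1.659 = 8.248
α = (k/(k−1))·(1 − Σσᵢ²/total variance) = (6/5)·(1 − 8.248/15.476) = 0.560

coefficient alpha = 0.560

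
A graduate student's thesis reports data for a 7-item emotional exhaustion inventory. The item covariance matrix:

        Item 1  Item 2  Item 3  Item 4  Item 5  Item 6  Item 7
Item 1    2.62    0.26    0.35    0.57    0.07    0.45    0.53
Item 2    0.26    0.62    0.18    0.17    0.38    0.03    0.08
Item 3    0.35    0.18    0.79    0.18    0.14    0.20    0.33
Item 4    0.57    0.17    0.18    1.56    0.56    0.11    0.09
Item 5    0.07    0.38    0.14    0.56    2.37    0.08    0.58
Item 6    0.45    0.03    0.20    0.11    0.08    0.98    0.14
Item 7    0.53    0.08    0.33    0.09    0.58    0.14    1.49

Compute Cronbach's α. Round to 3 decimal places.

Σσᵢ² = 2.62 + 0.62 + 0.79 + 1.56 + 2.37 + 0.98 + 1.49 = 10.43
Σ_{i<j} σ_ij = 5.48
σ²_total = 10.43 + 2 × 5.48 = 21.39
α = (k/(k−1))·(1 − Σσᵢ²/σ²_total) = (7/6)·(1 − 10.43/21.39) = 0.598

α = 0.598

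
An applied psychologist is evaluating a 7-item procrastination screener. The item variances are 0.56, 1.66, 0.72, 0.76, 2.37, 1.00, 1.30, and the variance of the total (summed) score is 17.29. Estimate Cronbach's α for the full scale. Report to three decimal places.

α = 0.602

Σσ²ᵢ = 0.56 + 1.66 + 0.72 + 0.76 + 2.37 + 1.00 + 1.30 = 8.37
α = (k/(k−1))·(1 − Σσ²ᵢ/σ²_total) = (7/6)·(1 − 8.37/17.29) = 0.602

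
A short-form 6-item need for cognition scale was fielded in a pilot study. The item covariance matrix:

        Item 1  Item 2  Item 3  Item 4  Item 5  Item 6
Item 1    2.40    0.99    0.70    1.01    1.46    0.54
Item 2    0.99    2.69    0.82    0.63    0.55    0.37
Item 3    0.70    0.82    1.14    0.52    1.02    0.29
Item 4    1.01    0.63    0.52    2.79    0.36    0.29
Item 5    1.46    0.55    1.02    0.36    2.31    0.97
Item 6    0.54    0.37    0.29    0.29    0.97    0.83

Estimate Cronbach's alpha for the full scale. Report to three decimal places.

α = 0.760

Σσ²ᵢ = 2.40 + 2.69 + 1.14 + 2.79 + 2.31 + 0.83 = 12.16
Sum of the distinct covariances = 10.52
total variance = 12.16 + 2 × 10.52 = 33.20
α = (k/(k−1))·(1 − Σσ²ᵢ/total variance) = (6/5)·(1 − 12.16/33.20) = 0.760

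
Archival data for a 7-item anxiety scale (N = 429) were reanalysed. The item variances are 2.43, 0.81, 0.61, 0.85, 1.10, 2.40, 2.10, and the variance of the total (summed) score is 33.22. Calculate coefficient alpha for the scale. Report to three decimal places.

coefficient alpha = 0.805

ΣVar(i) = 2.43 + 0.81 + 0.61 + 0.85 + 1.10 + 2.40 + 2.10 = 10.30
α = (k/(k−1))·(1 − ΣVar(i)/total variance) = (7/6)·(1 − 10.30/33.22) = 0.805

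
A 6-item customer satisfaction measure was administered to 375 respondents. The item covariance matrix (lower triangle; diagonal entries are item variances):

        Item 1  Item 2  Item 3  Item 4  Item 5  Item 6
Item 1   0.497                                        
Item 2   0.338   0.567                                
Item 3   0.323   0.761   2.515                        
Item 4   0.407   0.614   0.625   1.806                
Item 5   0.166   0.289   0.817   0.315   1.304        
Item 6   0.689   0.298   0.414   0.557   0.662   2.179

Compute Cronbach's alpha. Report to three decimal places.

Cronbach's alpha = 0.746

ΣVar(i) = 0.497 + 0.567 + 2.515 + 1.806 + 1.304 + 2.179 = 8.868
Sum of the distinct covariances = 7.275
σ²_total = 8.868 + 2 × 7.275 = 23.418
α = (k/(k−1))·(1 − ΣVar(i)/σ²_total) = (6/5)·(1 − 8.868/23.418) = 0.746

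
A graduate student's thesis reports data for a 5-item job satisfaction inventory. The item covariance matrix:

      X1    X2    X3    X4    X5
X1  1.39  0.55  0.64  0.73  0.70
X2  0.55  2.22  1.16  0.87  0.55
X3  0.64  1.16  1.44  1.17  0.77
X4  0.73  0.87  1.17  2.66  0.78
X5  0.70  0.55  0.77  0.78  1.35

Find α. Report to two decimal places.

α = 0.80

Σσ²ᵢ = 1.39 + 2.22 + 1.44 + 2.66 + 1.35 = 9.06
Σ_{i<j} σ_ij = 7.92
σ²_T = 9.06 + 2 × 7.92 = 24.90
α = (k/(k−1))·(1 − Σσ²ᵢ/σ²_T) = (5/4)·(1 − 9.06/24.90) = 0.80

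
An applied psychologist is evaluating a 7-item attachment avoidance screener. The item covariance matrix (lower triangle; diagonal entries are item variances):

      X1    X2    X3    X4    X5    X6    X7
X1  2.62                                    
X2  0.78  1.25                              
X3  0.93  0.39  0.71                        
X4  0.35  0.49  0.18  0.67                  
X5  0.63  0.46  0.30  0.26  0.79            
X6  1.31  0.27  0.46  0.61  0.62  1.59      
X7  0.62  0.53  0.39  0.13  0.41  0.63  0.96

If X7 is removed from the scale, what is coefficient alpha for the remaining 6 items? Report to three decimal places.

coefficient alpha = 0.814

Remaining items: X1, X2, X3, X4, X5, X6 (k = 6).
Σσ²ᵢ = 2.62 + 1.25 + 0.71 + 0.67 + 0.79 + 1.59 = 7.63
σ²_total = 7.63 + 2 × 8.04 = 23.71
α (item deleted) = (6/5)·(1 − 7.63/23.71) = 0.814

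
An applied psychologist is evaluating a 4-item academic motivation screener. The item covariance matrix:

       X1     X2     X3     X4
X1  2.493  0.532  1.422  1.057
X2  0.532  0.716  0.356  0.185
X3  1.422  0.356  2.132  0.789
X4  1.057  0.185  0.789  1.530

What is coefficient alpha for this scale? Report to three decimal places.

coefficient alpha = 0.744

Σσᵢ² = 2.493 + 0.716 + 2.132 + 1.530 = 6.871
Sum of off-diagonal covariances = 4.341
σ²_T = 6.871 + 2 × 4.341 = 15.553
α = (k/(k−1))·(1 − Σσᵢ²/σ²_T) = (4/3)·(1 − 6.871/15.553) = 0.744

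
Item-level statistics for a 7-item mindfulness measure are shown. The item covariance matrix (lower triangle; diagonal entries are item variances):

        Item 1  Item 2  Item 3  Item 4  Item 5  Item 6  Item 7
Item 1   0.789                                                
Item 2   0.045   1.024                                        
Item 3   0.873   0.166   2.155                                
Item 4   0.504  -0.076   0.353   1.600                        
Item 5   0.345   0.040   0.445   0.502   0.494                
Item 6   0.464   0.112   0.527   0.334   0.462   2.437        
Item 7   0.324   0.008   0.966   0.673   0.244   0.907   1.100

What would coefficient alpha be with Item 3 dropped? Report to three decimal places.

α = 0.681

Remaining items: Item 1, Item 2, Item 4, Item 5, Item 6, Item 7 (k = 6).
Σσᵢ² = 0.789 + 1.024 + 1.600 + 0.494 + 2.437 + 1.100 = 7.444
σ²_total = 7.444 + 2 × 4.888 = 17.220
α (item deleted) = (6/5)·(1 − 7.444/17.220) = 0.681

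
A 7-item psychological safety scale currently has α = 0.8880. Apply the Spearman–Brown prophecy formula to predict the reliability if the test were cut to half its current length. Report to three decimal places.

predicted reliability = 0.799

Length factor m = 1/2
α' = m·α / (1 − (1−m)·α)
   = 1/2 × 0.8880 / (1 − (1 − 1/2) × 0.8880)
   = 0.4440 / 0.5560 = 0.799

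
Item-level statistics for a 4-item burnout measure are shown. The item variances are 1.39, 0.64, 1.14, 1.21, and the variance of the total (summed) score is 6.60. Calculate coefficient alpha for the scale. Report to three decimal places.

α = 0.448

Σσ²ᵢ = 1.39 + 0.64 + 1.14 + 1.21 = 4.38
α = (k/(k−1))·(1 − Σσ²ᵢ/σ²_T) = (4/3)·(1 − 4.38/6.60) = 0.448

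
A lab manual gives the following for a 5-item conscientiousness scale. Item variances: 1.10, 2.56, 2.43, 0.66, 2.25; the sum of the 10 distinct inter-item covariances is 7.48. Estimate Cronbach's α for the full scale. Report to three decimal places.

ΣVar(i) = 1.10 + 2.56 + 2.43 + 0.66 + 2.25 = 9.00
Sum of distinct covariances = 7.48
σ²_T = ΣVar(i) + 2·Σcov = 9.00 + 2 × 7.48 = 23.96
α = (5/4)·(1 − 9.00/23.96) = 0.780

Cronbach's α = 0.780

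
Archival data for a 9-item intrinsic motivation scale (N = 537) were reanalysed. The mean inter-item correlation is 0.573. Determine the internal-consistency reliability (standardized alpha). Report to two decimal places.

Standardized α = k·r̄ / (1 + (k−1)·r̄) = 9 × 0.573 / (1 + 8 × 0.573)
  = 5.1570 / 5.5840 = 0.92

α = 0.92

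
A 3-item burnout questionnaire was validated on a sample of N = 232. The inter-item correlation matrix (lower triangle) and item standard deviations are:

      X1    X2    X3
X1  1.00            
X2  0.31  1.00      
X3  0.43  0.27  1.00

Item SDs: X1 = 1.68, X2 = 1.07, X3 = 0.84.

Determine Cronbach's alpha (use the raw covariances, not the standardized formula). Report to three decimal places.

Σσ²ᵢ = 1.68² + 1.07² + 0.84² = 4.6729
Covariances σ_ij = r_ij · s_i · s_j:
  σ(X1,X2) = 0.31 × 1.68 × 1.07 = 0.5573
  σ(X1,X3) = 0.43 × 1.68 × 0.84 = 0.6068
  σ(X2,X3) = 0.27 × 1.07 × 0.84 = 0.2427
σ²_T = Σσ²ᵢ + 2·Σσ_ij = 4.6729 + 2 × 1.4068 = 7.4865
α = (3/2)·(1 − 4.6729/7.4865) = 0.564

α = 0.564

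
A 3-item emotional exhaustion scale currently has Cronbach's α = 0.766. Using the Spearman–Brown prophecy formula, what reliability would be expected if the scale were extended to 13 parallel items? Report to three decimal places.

Length factor m = 13/3 = 4.3333
α' = m·α / (1 + (m−1)·α)
   = 13/3 × 0.766 / (1 + (13/3 − 1) × 0.766)
   = 3.3193 / 3.5533 = 0.934

predicted reliability = 0.934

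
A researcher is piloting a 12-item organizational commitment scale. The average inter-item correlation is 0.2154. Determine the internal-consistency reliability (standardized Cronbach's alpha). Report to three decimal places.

Standardized α = k·r̄ / (1 + (k−1)·r̄) = 12 × 0.2154 / (1 + 11 × 0.2154)
  = 2.5848 / 3.3694 = 0.767

standardized Cronbach's alpha = 0.767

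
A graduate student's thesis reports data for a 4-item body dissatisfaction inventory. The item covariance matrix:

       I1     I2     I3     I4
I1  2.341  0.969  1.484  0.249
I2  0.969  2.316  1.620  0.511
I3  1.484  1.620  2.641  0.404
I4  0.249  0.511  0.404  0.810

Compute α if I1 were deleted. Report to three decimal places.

α = 0.702

Remaining items: I2, I3, I4 (k = 3).
Σσ²ᵢ = 2.316 + 2.641 + 0.810 = 5.767
σ²_T = 5.767 + 2 × 2.535 = 10.837
α (item deleted) = (3/2)·(1 − 5.767/10.837) = 0.702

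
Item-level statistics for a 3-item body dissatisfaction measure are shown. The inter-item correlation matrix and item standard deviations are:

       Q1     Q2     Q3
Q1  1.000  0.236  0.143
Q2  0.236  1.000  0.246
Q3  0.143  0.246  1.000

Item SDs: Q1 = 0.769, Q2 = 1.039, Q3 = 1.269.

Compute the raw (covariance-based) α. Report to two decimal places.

Σσ²ᵢ = 0.769² + 1.039² + 1.269² = 3.2812
Covariances σ_ij = r_ij · s_i · s_j:
  σ(Q1,Q2) = 0.236 × 0.769 × 1.039 = 0.1886
  σ(Q1,Q3) = 0.143 × 0.769 × 1.269 = 0.1395
  σ(Q2,Q3) = 0.246 × 1.039 × 1.269 = 0.3243
σ²_T = Σσ²ᵢ + 2·Σσ_ij = 3.2812 + 2 × 0.6524 = 4.5860
α = (3/2)·(1 − 3.2812/4.5860) = 0.43

α = 0.43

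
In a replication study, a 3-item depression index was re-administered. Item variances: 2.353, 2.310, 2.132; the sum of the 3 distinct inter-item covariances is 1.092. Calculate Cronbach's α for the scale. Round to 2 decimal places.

α = 0.36

sum of item variances = 2.353 + 2.310 + 2.132 = 6.795
Sum of distinct covariances = 1.092
σ²_total = sum of item variances + 2·Σcov = 6.795 + 2 × 1.092 = 8.979
α = (3/2)·(1 − 6.795/8.979) = 0.36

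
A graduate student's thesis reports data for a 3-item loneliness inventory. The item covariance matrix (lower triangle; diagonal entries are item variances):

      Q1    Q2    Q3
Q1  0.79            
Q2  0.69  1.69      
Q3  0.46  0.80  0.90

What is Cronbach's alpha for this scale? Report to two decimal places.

Σσᵢ² = 0.79 + 1.69 + 0.90 = 3.38
Σ_{i<j} σ_ij = 1.95
total variance = 3.38 + 2 × 1.95 = 7.28
α = (k/(k−1))·(1 − Σσᵢ²/total variance) = (3/2)·(1 − 3.38/7.28) = 0.80

Cronbach's alpha = 0.80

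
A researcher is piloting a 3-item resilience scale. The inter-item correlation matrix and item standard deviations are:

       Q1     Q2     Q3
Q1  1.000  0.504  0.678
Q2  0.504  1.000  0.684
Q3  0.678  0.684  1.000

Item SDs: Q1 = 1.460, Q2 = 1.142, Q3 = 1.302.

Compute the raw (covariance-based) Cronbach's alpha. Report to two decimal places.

Cronbach's alpha = 0.83

Σσ²ᵢ = 1.460² + 1.142² + 1.302² = 5.1310
Covariances σ_ij = r_ij · s_i · s_j:
  σ(Q1,Q2) = 0.504 × 1.460 × 1.142 = 0.8403
  σ(Q1,Q3) = 0.678 × 1.460 × 1.302 = 1.2888
  σ(Q2,Q3) = 0.684 × 1.142 × 1.302 = 1.0170
σ²_T = Σσ²ᵢ + 2·Σσ_ij = 5.1310 + 2 × 3.1461 = 11.4232
α = (3/2)·(1 − 5.1310/11.4232) = 0.83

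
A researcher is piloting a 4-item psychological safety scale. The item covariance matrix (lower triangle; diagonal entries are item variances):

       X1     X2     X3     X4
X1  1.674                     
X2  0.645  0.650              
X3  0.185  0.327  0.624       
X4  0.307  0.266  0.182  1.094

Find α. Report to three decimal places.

α = 0.648

Σσ²ᵢ = 1.674 + 0.650 + 0.624 + 1.094 = 4.042
Sum of off-diagonal covariances = 1.912
total variance = 4.042 + 2 × 1.912 = 7.866
α = (k/(k−1))·(1 − Σσ²ᵢ/total variance) = (4/3)·(1 − 4.042/7.866) = 0.648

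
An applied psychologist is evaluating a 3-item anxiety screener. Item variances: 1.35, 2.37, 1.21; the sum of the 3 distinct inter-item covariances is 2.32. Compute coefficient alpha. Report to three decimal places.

ΣVar(i) = 1.35 + 2.37 + 1.21 = 4.93
Sum of distinct covariances = 2.32
total variance = ΣVar(i) + 2·Σcov = 4.93 + 2 × 2.32 = 9.57
α = (3/2)·(1 − 4.93/9.57) = 0.727

α = 0.727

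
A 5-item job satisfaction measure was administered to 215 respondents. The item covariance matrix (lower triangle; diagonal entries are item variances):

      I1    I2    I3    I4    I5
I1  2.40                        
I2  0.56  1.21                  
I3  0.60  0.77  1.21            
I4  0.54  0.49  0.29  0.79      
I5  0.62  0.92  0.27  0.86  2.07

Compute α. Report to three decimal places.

Σσᵢ² = 2.40 + 1.21 + 1.21 + 0.79 + 2.07 = 7.68
Sum of the distinct covariances = 5.92
total variance = 7.68 + 2 × 5.92 = 19.52
α = (k/(k−1))·(1 − Σσᵢ²/total variance) = (5/4)·(1 − 7.68/19.52) = 0.758

α = 0.758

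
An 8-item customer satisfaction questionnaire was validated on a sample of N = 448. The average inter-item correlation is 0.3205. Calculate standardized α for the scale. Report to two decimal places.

α = 0.79

Standardized α = k·r̄ / (1 + (k−1)·r̄) = 8 × 0.3205 / (1 + 7 × 0.3205)
  = 2.5640 / 3.2435 = 0.79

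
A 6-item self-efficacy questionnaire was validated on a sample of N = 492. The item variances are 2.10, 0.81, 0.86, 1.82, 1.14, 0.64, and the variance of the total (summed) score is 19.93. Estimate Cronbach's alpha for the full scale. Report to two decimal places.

α = 0.76

ΣVar(i) = 2.10 + 0.81 + 0.86 + 1.82 + 1.14 + 0.64 = 7.37
α = (k/(k−1))·(1 − ΣVar(i)/σ²_total) = (6/5)·(1 − 7.37/19.93) = 0.76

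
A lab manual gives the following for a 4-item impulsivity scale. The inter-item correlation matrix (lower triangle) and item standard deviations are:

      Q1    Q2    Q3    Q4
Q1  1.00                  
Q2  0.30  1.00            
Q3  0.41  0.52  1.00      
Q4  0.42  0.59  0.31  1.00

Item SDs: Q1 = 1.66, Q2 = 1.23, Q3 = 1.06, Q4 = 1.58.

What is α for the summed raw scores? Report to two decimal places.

Σσ²ᵢ = 1.66² + 1.23² + 1.06² + 1.58² = 7.8885
Covariances σ_ij = r_ij · s_i · s_j:
  σ(Q1,Q2) = 0.30 × 1.66 × 1.23 = 0.6125
  σ(Q1,Q3) = 0.41 × 1.66 × 1.06 = 0.7214
  σ(Q1,Q4) = 0.42 × 1.66 × 1.58 = 1.1016
  σ(Q2,Q3) = 0.52 × 1.23 × 1.06 = 0.6780
  σ(Q2,Q4) = 0.59 × 1.23 × 1.58 = 1.1466
  σ(Q3,Q4) = 0.31 × 1.06 × 1.58 = 0.5192
σ²_T = Σσ²ᵢ + 2·Σσ_ij = 7.8885 + 2 × 4.7793 = 17.4471
α = (4/3)·(1 − 7.8885/17.4471) = 0.73

α = 0.73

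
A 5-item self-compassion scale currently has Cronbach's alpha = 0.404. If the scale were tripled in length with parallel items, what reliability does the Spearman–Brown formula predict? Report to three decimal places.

Length factor m = 3
α' = m·α / (1 + (m−1)·α)
   = 3 × 0.404 / (1 + (3 − 1) × 0.404)
   = 1.2120 / 1.8080 = 0.670

predicted reliability = 0.670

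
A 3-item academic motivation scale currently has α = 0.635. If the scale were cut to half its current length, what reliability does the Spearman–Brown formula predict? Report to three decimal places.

predicted reliability = 0.465

Length factor m = 1/2
α' = m·α / (1 − (1−m)·α)
   = 1/2 × 0.635 / (1 − (1 − 1/2) × 0.635)
   = 0.3175 / 0.6825 = 0.465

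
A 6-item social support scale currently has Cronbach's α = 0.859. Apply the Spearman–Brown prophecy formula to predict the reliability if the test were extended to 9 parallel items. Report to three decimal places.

Length factor m = 9/6 = 1.5000
α' = m·α / (1 + (m−1)·α)
   = 9/6 × 0.859 / (1 + (9/6 − 1) × 0.859)
   = 1.2885 / 1.4295 = 0.901

predicted reliability = 0.901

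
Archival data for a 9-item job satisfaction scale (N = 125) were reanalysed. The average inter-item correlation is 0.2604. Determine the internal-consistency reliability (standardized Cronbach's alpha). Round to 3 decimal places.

Standardized α = k·r̄ / (1 + (k−1)·r̄) = 9 × 0.2604 / (1 + 8 × 0.2604)
  = 2.3436 / 3.0832 = 0.760

α = 0.760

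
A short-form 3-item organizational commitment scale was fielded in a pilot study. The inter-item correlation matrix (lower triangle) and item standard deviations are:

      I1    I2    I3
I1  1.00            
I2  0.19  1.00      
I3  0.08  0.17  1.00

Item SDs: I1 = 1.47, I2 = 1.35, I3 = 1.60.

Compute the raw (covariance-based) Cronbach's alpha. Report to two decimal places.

α = 0.33

Σσ²ᵢ = 1.47² + 1.35² + 1.60² = 6.5434
Covariances σ_ij = r_ij · s_i · s_j:
  σ(I1,I2) = 0.19 × 1.47 × 1.35 = 0.3771
  σ(I1,I3) = 0.08 × 1.47 × 1.60 = 0.1882
  σ(I2,I3) = 0.17 × 1.35 × 1.60 = 0.3672
σ²_T = Σσ²ᵢ + 2·Σσ_ij = 6.5434 + 2 × 0.9325 = 8.4084
α = (3/2)·(1 − 6.5434/8.4084) = 0.33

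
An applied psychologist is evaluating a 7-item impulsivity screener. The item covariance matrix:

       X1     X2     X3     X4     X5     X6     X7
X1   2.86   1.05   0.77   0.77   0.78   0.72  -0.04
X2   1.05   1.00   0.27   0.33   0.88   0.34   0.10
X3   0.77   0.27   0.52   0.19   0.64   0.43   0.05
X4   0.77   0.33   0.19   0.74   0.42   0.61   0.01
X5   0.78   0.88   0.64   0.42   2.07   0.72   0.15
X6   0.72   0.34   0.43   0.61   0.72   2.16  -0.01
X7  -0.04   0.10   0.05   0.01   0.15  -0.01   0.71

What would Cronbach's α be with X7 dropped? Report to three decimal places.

α = 0.787

Remaining items: X1, X2, X3, X4, X5, X6 (k = 6).
ΣVar(i) = 2.86 + 1.00 + 0.52 + 0.74 + 2.07 + 2.16 = 9.35
σ²_total = 9.35 + 2 × 8.92 = 27.19
α (item deleted) = (6/5)·(1 − 9.35/27.19) = 0.787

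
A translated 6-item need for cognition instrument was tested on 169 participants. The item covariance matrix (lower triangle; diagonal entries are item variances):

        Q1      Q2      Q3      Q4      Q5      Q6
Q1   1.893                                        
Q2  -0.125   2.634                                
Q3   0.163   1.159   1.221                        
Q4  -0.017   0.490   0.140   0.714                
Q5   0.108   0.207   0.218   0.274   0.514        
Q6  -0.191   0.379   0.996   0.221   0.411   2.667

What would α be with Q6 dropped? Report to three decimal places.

α = 0.536

Remaining items: Q1, Q2, Q3, Q4, Q5 (k = 5).
Σσ²ᵢ = 1.893 + 2.634 + 1.221 + 0.714 + 0.514 = 6.976
σ²_T = 6.976 + 2 × 2.617 = 12.210
α (item deleted) = (5/4)·(1 − 6.976/12.210) = 0.536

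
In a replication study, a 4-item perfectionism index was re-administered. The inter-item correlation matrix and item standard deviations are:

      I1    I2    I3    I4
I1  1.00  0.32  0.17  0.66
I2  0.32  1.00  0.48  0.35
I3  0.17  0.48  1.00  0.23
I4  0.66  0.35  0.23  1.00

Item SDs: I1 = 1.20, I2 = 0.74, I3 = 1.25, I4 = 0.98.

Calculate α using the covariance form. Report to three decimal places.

α = 0.672

Σσ²ᵢ = 1.20² + 0.74² + 1.25² + 0.98² = 4.5105
Covariances σ_ij = r_ij · s_i · s_j:
  σ(I1,I2) = 0.32 × 1.20 × 0.74 = 0.2842
  σ(I1,I3) = 0.17 × 1.20 × 1.25 = 0.2550
  σ(I1,I4) = 0.66 × 1.20 × 0.98 = 0.7762
  σ(I2,I3) = 0.48 × 0.74 × 1.25 = 0.4440
  σ(I2,I4) = 0.35 × 0.74 × 0.98 = 0.2538
  σ(I3,I4) = 0.23 × 1.25 × 0.98 = 0.2818
σ²_T = Σσ²ᵢ + 2·Σσ_ij = 4.5105 + 2 × 2.2950 = 9.1005
α = (4/3)·(1 − 4.5105/9.1005) = 0.672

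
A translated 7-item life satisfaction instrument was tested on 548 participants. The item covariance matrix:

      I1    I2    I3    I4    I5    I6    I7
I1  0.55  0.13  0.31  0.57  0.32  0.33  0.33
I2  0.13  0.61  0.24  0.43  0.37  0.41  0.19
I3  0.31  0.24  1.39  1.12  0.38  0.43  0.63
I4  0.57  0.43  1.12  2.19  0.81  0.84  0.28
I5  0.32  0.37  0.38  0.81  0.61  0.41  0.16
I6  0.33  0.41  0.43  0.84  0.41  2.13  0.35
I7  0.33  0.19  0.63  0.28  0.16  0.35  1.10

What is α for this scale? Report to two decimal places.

Σσ²ᵢ = 0.55 + 0.61 + 1.39 + 2.19 + 0.61 + 2.13 + 1.10 = 8.58
Sum of the distinct covariances = 9.04
σ²_total = 8.58 + 2 × 9.04 = 26.66
α = (k/(k−1))·(1 − Σσ²ᵢ/σ²_total) = (7/6)·(1 − 8.58/26.66) = 0.79

α = 0.79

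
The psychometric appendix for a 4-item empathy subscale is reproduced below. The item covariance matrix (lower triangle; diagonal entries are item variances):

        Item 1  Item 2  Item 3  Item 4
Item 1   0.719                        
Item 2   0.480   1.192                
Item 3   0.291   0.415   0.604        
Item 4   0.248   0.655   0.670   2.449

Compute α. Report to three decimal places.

sum of item variances = 0.719 + 1.192 + 0.604 + 2.449 = 4.964
Sum of off-diagonal covariances = 2.759
σ²_T = 4.964 + 2 × 2.759 = 10.482
α = (k/(k−1))·(1 − sum of item variances/σ²_T) = (4/3)·(1 − 4.964/10.482) = 0.702

α = 0.702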